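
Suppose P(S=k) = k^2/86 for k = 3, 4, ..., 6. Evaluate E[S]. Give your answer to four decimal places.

5.0233

E[S] = Σ s·P(S=s)
 = 3·9/86 + 4·8/43 + 5·25/86 + 6·18/43
 = 27/86 + 32/43 + 125/86 + 108/43
 = 216/43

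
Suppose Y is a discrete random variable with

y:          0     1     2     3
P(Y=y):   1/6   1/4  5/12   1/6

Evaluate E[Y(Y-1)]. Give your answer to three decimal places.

E[Y(Y-1)] = Σ y(y-1)·P(Y=y)
 = 0·1/6 + 0·1/4 + 2·5/12 + 6·1/6
 = 0 + 0 + 5/6 + 1
 = 11/6

1.833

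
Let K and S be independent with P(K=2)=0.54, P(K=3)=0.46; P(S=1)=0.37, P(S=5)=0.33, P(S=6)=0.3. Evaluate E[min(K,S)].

E[min(K,S)] = Σ_k Σ_s min(k,s) · P(K=k)P(S=s)
 = 1·0.1998 + 2·0.1782 + 2·0.162 + 1·0.1702 + 3·0.1518 + 3·0.138
 = 0.1998 + 0.3564 + 0.324 + 0.1702 + 0.4554 + 0.414
 = 1.9198

1.9198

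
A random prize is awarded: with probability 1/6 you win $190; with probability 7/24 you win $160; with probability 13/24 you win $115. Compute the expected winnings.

E[payout] = 190·1/6 + 160·7/24 + 115·13/24
 = 95/3 + 140/3 + 1495/24
 = 1125/8

140.625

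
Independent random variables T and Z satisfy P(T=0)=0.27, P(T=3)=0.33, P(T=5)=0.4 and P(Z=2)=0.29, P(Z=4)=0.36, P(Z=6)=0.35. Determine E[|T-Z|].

E[|T-Z|] = Σ_t Σ_z |t-z| · P(T=t)P(Z=z)
 = 2·0.0783 + 4·0.0972 + 6·0.0945 + 1·0.0957 + 1·0.1188 + 3·0.1155 + 3·0.116 + 1·0.144 + 1·0.14
 = 0.1566 + 0.3888 + 0.567 + 0.0957 + 0.1188 + 0.3465 + 0.348 + 0.144 + 0.14
 = 2.3054

2.3054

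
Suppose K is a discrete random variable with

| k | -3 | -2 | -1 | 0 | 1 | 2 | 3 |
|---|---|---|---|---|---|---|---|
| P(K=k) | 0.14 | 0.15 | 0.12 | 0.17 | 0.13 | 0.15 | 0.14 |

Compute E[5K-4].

-3.95

E[5K-4] = Σ (5k-4)·P(K=k)
 = (-19)·0.14 + (-14)·0.15 + (-9)·0.12 + (-4)·0.17 + 1·0.13 + 6·0.15 + 11·0.14
 = (-2.66) + (-2.1) + (-1.08) + (-0.68) + 0.13 + 0.9 + 1.54
 = -3.95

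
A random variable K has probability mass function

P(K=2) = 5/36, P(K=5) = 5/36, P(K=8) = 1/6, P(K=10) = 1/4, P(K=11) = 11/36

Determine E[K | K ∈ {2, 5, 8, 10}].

P(K ∈ {2, 5, 8, 10}) = 5/36 + 5/36 + 1/6 + 1/4 = 25/36.
E[K | K ∈ {2, 5, 8, 10}] = [2·5/36 + 5·5/36 + 8·1/6 + 10·1/4] / (25/36)
 = 173/36 / (25/36)
 = 173/25

6.92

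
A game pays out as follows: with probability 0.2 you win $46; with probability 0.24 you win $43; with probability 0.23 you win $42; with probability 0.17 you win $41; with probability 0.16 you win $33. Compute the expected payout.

41.43

E[payout] = 46·0.2 + 43·0.24 + 42·0.23 + 41·0.17 + 33·0.16
 = 9.2 + 10.32 + 9.66 + 6.97 + 5.28
 = 41.43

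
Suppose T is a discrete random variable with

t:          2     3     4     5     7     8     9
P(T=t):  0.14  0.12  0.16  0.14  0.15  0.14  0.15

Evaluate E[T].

E[T] = Σ t·P(T=t)
 = 2·0.14 + 3·0.12 + 4·0.16 + 5·0.14 + 7·0.15 + 8·0.14 + 9·0.15
 = 0.28 + 0.36 + 0.64 + 0.7 + 1.05 + 1.12 + 1.35
 = 5.5

5.5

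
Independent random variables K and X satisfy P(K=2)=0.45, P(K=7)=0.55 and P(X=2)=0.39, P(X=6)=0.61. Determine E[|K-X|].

2.506

E[|K-X|] = Σ_k Σ_x |k-x| · P(K=k)P(X=x)
 = 0·0.1755 + 4·0.2745 + 5·0.2145 + 1·0.3355
 = 0 + 1.098 + 1.0725 + 0.3355
 = 2.506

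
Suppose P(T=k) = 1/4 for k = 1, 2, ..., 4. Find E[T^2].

E[T^2] = Σ t^2·P(T=t)
 = 1·1/4 + 4·1/4 + 9·1/4 + 16·1/4
 = 1/4 + 1 + 9/4 + 4
 = 15/2

7.5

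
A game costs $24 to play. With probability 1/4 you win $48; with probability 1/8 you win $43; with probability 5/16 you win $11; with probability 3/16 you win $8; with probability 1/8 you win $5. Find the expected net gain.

E[payout] = 48·1/4 + 43·1/8 + 11·5/16 + 8·3/16 + 5·1/8
 = 12 + 43/8 + 55/16 + 3/2 + 5/8
 = 367/16
Net = 367/16 - 24 = -17/16

-1.0625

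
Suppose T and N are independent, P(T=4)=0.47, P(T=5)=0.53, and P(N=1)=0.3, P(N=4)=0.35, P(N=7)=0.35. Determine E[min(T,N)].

3.2855

E[min(T,N)] = Σ_t Σ_n min(t,n) · P(T=t)P(N=n)
 = 1·0.141 + 4·0.1645 + 4·0.1645 + 1·0.159 + 4·0.1855 + 5·0.1855
 = 0.141 + 0.658 + 0.658 + 0.159 + 0.742 + 0.9275
 = 3.2855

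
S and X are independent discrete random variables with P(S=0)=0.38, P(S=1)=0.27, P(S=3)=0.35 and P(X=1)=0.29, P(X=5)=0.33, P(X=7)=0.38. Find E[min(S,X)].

E[min(S,X)] = Σ_s Σ_x min(s,x) · P(S=s)P(X=x)
 = 0·0.1102 + 0·0.1254 + 0·0.1444 + 1·0.0783 + 1·0.0891 + 1·0.1026 + 1·0.1015 + 3·0.1155 + 3·0.133
 = 0 + 0 + 0 + 0.0783 + 0.0891 + 0.1026 + 0.1015 + 0.3465 + 0.399
 = 1.117

1.117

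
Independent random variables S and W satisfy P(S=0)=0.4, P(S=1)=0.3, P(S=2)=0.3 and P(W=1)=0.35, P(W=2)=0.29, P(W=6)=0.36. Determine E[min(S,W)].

0.795

E[min(S,W)] = Σ_s Σ_w min(s,w) · P(S=s)P(W=w)
 = 0·0.14 + 0·0.116 + 0·0.144 + 1·0.105 + 1·0.087 + 1·0.108 + 1·0.105 + 2·0.087 + 2·0.108
 = 0 + 0 + 0 + 0.105 + 0.087 + 0.108 + 0.105 + 0.174 + 0.216
 = 0.795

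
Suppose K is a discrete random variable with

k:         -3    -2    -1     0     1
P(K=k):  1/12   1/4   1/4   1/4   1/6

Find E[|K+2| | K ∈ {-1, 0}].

1.5

P(K ∈ {-1, 0}) = 1/4 + 1/4 = 1/2.
E[|K+2| | K ∈ {-1, 0}] = [1·1/4 + 2·1/4] / (1/2)
 = 3/4 / (1/2)
 = 3/2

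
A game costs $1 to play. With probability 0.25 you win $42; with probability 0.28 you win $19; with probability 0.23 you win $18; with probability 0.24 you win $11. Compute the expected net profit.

21.6

E[payout] = 42·0.25 + 19·0.28 + 18·0.23 + 11·0.24
 = 10.5 + 5.32 + 4.14 + 2.64
 = 22.6
Net = 22.6 - 1 = 21.6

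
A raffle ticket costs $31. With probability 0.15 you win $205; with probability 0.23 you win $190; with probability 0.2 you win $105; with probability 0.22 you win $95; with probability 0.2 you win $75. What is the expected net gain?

E[payout] = 205·0.15 + 190·0.23 + 105·0.2 + 95·0.22 + 75·0.2
 = 30.75 + 43.7 + 21 + 20.9 + 15
 = 131.35
Net = 131.35 - 31 = 100.35

100.35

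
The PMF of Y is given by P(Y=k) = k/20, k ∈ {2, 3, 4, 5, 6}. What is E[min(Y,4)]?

E[min(Y,4)] = Σ min(y,4)·P(Y=y)
 = 2·1/10 + 3·3/20 + 4·1/5 + 4·1/4 + 4·3/10
 = 1/5 + 9/20 + 4/5 + 1 + 6/5
 = 73/20

3.65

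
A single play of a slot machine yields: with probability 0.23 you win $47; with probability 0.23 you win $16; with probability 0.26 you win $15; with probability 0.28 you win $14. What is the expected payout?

E[payout] = 47·0.23 + 16·0.23 + 15·0.26 + 14·0.28
 = 10.81 + 3.68 + 3.9 + 3.92
 = 22.31

22.31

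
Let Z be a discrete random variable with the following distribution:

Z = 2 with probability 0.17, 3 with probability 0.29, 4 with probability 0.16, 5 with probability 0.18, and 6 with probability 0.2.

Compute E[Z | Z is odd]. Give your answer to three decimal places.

3.766

P(Z is odd) = 0.29 + 0.18 = 0.47.
E[Z | Z is odd] = [3·0.29 + 5·0.18] / 0.47
 = 1.77 / 0.47
 = 177/47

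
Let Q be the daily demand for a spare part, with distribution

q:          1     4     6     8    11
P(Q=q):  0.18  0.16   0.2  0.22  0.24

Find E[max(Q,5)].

7.3

E[max(Q,5)] = Σ max(q,5)·P(Q=q)
 = 5·0.18 + 5·0.16 + 6·0.2 + 8·0.22 + 11·0.24
 = 0.9 + 0.8 + 1.2 + 1.76 + 2.64
 = 7.3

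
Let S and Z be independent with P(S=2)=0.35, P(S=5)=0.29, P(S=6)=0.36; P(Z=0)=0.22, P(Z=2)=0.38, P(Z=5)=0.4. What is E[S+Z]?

7.07

E[S+Z] = Σ_s Σ_z (s+z) · P(S=s)P(Z=z)
 = 2·0.077 + 4·0.133 + 7·0.14 + 5·0.0638 + 7·0.1102 + 10·0.116 + 6·0.0792 + 8·0.1368 + 11·0.144
 = 0.154 + 0.532 + 0.98 + 0.319 + 0.7714 + 1.16 + 0.4752 + 1.0944 + 1.584
 = 7.07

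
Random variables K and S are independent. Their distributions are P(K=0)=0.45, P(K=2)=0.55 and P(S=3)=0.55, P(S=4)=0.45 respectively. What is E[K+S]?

E[K+S] = Σ_k Σ_s (k+s) · P(K=k)P(S=s)
 = 3·0.2475 + 4·0.2025 + 5·0.3025 + 6·0.2475
 = 0.7425 + 0.81 + 1.5125 + 1.485
 = 4.55

4.55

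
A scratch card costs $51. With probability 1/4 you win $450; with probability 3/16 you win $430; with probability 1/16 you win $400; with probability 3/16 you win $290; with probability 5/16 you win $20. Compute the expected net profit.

227.75

E[payout] = 450·1/4 + 430·3/16 + 400·1/16 + 290·3/16 + 20·5/16
 = 225/2 + 645/8 + 25 + 435/8 + 25/4
 = 1115/4
Net = 1115/4 - 51 = 911/4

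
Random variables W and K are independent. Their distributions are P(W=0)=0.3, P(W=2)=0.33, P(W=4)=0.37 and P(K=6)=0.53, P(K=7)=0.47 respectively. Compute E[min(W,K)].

2.14

E[min(W,K)] = Σ_w Σ_k min(w,k) · P(W=w)P(K=k)
 = 0·0.159 + 0·0.141 + 2·0.1749 + 2·0.1551 + 4·0.1961 + 4·0.1739
 = 0 + 0 + 0.3498 + 0.3102 + 0.7844 + 0.6956
 = 2.14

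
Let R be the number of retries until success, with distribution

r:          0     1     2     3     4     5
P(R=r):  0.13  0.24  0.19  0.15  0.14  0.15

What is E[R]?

E[R] = Σ r·P(R=r)
 = 0·0.13 + 1·0.24 + 2·0.19 + 3·0.15 + 4·0.14 + 5·0.15
 = 0 + 0.24 + 0.38 + 0.45 + 0.56 + 0.75
 = 2.38

2.38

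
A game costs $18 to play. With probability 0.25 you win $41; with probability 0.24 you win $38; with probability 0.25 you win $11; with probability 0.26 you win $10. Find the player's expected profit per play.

6.72

E[payout] = 41·0.25 + 38·0.24 + 11·0.25 + 10·0.26
 = 10.25 + 9.12 + 2.75 + 2.6
 = 24.72
Net = 24.72 - 18 = 6.72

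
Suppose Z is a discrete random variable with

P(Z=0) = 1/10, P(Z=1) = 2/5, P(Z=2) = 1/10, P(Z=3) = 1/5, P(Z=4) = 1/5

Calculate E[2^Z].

E[2^Z] = Σ 2^z·P(Z=z)
 = 1·1/10 + 2·2/5 + 4·1/10 + 8·1/5 + 16·1/5
 = 1/10 + 4/5 + 2/5 + 8/5 + 16/5
 = 61/10

6.1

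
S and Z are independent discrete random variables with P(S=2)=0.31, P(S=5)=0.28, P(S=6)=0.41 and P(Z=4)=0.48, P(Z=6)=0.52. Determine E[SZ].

E[SZ] = Σ_s Σ_z sz · P(S=s)P(Z=z)
 = 8·0.1488 + 12·0.1612 + 20·0.1344 + 30·0.1456 + 24·0.1968 + 36·0.2132
 = 1.1904 + 1.9344 + 2.688 + 4.368 + 4.7232 + 7.6752
 = 22.5792

22.5792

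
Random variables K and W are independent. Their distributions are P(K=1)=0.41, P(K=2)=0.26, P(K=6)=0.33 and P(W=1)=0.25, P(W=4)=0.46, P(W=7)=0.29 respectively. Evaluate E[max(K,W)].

E[max(K,W)] = Σ_k Σ_w max(k,w) · P(K=k)P(W=w)
 = 1·0.1025 + 4·0.1886 + 7·0.1189 + 2·0.065 + 4·0.1196 + 7·0.0754 + 6·0.0825 + 6·0.1518 + 7·0.0957
 = 0.1025 + 0.7544 + 0.8323 + 0.13 + 0.4784 + 0.5278 + 0.495 + 0.9108 + 0.6699
 = 4.9011

4.9011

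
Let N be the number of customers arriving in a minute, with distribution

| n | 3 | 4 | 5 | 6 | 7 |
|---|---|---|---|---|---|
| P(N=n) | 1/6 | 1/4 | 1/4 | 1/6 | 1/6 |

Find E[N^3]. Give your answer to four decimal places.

144.9167

E[N^3] = Σ n^3·P(N=n)
 = 27·1/6 + 64·1/4 + 125·1/4 + 216·1/6 + 343·1/6
 = 9/2 + 16 + 125/4 + 36 + 343/6
 = 1739/12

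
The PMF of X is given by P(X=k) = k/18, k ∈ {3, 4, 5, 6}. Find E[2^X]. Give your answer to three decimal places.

35.111

E[2^X] = Σ 2^x·P(X=x)
 = 8·1/6 + 16·2/9 + 32·5/18 + 64·1/3
 = 4/3 + 32/9 + 80/9 + 64/3
 = 316/9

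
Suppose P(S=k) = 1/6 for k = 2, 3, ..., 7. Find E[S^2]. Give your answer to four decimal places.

E[S^2] = Σ s^2·P(S=s)
 = 4·1/6 + 9·1/6 + 16·1/6 + 25·1/6 + 36·1/6 + 49·1/6
 = 2/3 + 3/2 + 8/3 + 25/6 + 6 + 49/6
 = 139/6

23.1667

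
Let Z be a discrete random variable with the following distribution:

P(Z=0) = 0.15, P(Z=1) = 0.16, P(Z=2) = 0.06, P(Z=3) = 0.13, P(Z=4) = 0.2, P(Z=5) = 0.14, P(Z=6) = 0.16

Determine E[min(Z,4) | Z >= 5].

P(Z >= 5) = 0.14 + 0.16 = 0.3.
E[min(Z,4) | Z >= 5] = [4·0.14 + 4·0.16] / 0.3
 = 1.2 / 0.3
 = 4

4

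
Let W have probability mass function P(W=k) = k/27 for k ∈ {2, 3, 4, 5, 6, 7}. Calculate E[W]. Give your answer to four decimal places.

E[W] = Σ w·P(W=w)
 = 2·2/27 + 3·1/9 + 4·4/27 + 5·5/27 + 6·2/9 + 7·7/27
 = 4/27 + 1/3 + 16/27 + 25/27 + 4/3 + 49/27
 = 139/27

5.1481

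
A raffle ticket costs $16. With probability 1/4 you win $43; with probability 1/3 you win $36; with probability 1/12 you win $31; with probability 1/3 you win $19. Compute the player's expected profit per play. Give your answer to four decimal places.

15.6667

E[payout] = 43·1/4 + 36·1/3 + 31·1/12 + 19·1/3
 = 43/4 + 12 + 31/12 + 19/3
 = 95/3
Net = 95/3 - 16 = 47/3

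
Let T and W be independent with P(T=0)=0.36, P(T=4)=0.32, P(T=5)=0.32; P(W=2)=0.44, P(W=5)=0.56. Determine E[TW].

E[TW] = Σ_t Σ_w tw · P(T=t)P(W=w)
 = 0·0.1584 + 0·0.2016 + 8·0.1408 + 20·0.1792 + 10·0.1408 + 25·0.1792
 = 0 + 0 + 1.1264 + 3.584 + 1.408 + 4.48
 = 10.5984

10.5984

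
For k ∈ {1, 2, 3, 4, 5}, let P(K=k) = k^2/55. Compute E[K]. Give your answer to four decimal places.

E[K] = Σ k·P(K=k)
 = 1·1/55 + 2·4/55 + 3·9/55 + 4·16/55 + 5·5/11
 = 1/55 + 8/55 + 27/55 + 64/55 + 25/11
 = 45/11

4.0909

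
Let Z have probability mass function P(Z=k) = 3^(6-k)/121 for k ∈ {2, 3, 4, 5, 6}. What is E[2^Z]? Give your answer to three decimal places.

6.975

E[2^Z] = Σ 2^z·P(Z=z)
 = 4·81/121 + 8·27/121 + 16·9/121 + 32·3/121 + 64·1/121
 = 324/121 + 216/121 + 144/121 + 96/121 + 64/121
 = 844/121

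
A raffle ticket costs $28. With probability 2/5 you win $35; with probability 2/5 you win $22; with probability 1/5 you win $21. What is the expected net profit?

-1

E[payout] = 35·2/5 + 22·2/5 + 21·1/5
 = 14 + 44/5 + 21/5
 = 27
Net = 27 - 28 = -1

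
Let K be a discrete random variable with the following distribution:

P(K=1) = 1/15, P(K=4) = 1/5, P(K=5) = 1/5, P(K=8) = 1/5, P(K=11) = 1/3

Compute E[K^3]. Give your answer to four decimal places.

E[K^3] = Σ k^3·P(K=k)
 = 1·1/15 + 64·1/5 + 125·1/5 + 512·1/5 + 1331·1/3
 = 1/15 + 64/5 + 25 + 512/5 + 1331/3
 = 8759/15

583.9333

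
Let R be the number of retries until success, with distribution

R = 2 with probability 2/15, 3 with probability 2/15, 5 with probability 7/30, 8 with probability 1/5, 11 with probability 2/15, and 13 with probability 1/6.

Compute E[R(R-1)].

57.6

E[R(R-1)] = Σ r(r-1)·P(R=r)
 = 2·2/15 + 6·2/15 + 20·7/30 + 56·1/5 + 110·2/15 + 156·1/6
 = 4/15 + 4/5 + 14/3 + 56/5 + 44/3 + 26
 = 288/5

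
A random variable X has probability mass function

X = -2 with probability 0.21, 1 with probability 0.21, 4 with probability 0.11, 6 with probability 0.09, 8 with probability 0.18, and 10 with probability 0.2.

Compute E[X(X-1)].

E[X(X-1)] = Σ x(x-1)·P(X=x)
 = 6·0.21 + 0·0.21 + 12·0.11 + 30·0.09 + 56·0.18 + 90·0.2
 = 1.26 + 0 + 1.32 + 2.7 + 10.08 + 18
 = 33.36

33.36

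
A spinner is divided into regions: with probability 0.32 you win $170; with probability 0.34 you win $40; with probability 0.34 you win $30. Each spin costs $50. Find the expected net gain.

E[payout] = 170·0.32 + 40·0.34 + 30·0.34
 = 54.4 + 13.6 + 10.2
 = 78.2
Net = 78.2 - 50 = 28.2

28.2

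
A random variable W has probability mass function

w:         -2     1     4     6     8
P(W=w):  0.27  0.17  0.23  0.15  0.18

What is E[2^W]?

59.7675

E[2^W] = Σ 2^w·P(W=w)
 = 0.25·0.27 + 2·0.17 + 16·0.23 + 64·0.15 + 256·0.18
 = 0.0675 + 0.34 + 3.68 + 9.6 + 46.08
 = 59.7675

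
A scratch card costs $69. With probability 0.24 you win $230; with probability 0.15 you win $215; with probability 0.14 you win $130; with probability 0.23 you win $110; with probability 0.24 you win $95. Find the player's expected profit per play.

84.75

E[payout] = 230·0.24 + 215·0.15 + 130·0.14 + 110·0.23 + 95·0.24
 = 55.2 + 32.25 + 18.2 + 25.3 + 22.8
 = 153.75
Net = 153.75 - 69 = 84.75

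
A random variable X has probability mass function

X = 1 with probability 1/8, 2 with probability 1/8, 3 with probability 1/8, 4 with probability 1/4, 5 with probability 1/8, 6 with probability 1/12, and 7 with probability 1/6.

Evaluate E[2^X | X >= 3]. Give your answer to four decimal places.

47.5556

P(X >= 3) = 1/8 + 1/4 + 1/8 + 1/12 + 1/6 = 3/4.
E[2^X | X >= 3] = [8·1/8 + 16·1/4 + 32·1/8 + 64·1/12 + 128·1/6] / (3/4)
 = 107/3 / (3/4)
 = 428/9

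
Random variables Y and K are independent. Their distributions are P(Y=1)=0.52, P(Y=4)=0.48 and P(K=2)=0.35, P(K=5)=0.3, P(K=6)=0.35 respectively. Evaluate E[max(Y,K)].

E[max(Y,K)] = Σ_y Σ_k max(y,k) · P(Y=y)P(K=k)
 = 2·0.182 + 5·0.156 + 6·0.182 + 4·0.168 + 5·0.144 + 6·0.168
 = 0.364 + 0.78 + 1.092 + 0.672 + 0.72 + 1.008
 = 4.636

4.636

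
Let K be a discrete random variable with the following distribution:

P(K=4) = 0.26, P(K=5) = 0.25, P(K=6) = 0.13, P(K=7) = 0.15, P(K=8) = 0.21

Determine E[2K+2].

13.6

E[2K+2] = Σ (2k+2)·P(K=k)
 = 10·0.26 + 12·0.25 + 14·0.13 + 16·0.15 + 18·0.21
 = 2.6 + 3 + 1.82 + 2.4 + 3.78
 = 13.6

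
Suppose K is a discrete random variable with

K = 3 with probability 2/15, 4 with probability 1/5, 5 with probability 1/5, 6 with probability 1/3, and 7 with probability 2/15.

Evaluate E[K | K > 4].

5.9

P(K > 4) = 1/5 + 1/3 + 2/15 = 2/3.
E[K | K > 4] = [5·1/5 + 6·1/3 + 7·2/15] / (2/3)
 = 59/15 / (2/3)
 = 59/10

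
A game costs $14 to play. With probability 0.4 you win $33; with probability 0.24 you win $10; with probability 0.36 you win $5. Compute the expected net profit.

3.4

E[payout] = 33·0.4 + 10·0.24 + 5·0.36
 = 13.2 + 2.4 + 1.8
 = 17.4
Net = 17.4 - 14 = 3.4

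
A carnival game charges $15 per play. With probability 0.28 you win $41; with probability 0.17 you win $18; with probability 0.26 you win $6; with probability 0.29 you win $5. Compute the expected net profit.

E[payout] = 41·0.28 + 18·0.17 + 6·0.26 + 5·0.29
 = 11.48 + 3.06 + 1.56 + 1.45
 = 17.55
Net = 17.55 - 15 = 2.55

2.55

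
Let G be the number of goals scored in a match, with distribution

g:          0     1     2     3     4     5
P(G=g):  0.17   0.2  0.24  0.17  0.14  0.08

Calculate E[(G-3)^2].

E[(G-3)^2] = Σ (g-3)^2·P(G=g)
 = 9·0.17 + 4·0.2 + 1·0.24 + 0·0.17 + 1·0.14 + 4·0.08
 = 1.53 + 0.8 + 0.24 + 0 + 0.14 + 0.32
 = 3.03

3.03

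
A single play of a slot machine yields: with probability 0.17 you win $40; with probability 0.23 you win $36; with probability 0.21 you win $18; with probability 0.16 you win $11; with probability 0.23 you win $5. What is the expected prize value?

E[payout] = 40·0.17 + 36·0.23 + 18·0.21 + 11·0.16 + 5·0.23
 = 6.8 + 8.28 + 3.78 + 1.76 + 1.15
 = 21.77

21.77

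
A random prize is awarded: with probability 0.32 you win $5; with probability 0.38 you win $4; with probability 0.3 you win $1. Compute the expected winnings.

E[payout] = 5·0.32 + 4·0.38 + 1·0.3
 = 1.6 + 1.52 + 0.3
 = 3.42

3.42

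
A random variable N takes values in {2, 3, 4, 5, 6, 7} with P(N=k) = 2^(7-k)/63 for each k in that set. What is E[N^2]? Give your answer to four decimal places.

E[N^2] = Σ n^2·P(N=n)
 = 4·32/63 + 9·16/63 + 16·8/63 + 25·4/63 + 36·2/63 + 49·1/63
 = 128/63 + 16/7 + 128/63 + 100/63 + 8/7 + 7/9
 = 69/7

9.8571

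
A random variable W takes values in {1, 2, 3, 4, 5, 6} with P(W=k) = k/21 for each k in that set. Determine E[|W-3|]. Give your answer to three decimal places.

E[|W-3|] = Σ |w-3|·P(W=w)
 = 2·1/21 + 1·2/21 + 0·1/7 + 1·4/21 + 2·5/21 + 3·2/7
 = 2/21 + 2/21 + 0 + 4/21 + 10/21 + 6/7
 = 12/7

1.714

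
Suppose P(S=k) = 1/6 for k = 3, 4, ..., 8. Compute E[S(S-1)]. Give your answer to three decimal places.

27.667

E[S(S-1)] = Σ s(s-1)·P(S=s)
 = 6·1/6 + 12·1/6 + 20·1/6 + 30·1/6 + 42·1/6 + 56·1/6
 = 1 + 2 + 10/3 + 5 + 7 + 28/3
 = 83/3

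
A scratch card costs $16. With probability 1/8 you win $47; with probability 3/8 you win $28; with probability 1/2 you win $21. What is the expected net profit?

10.875

E[payout] = 47·1/8 + 28·3/8 + 21·1/2
 = 47/8 + 21/2 + 21/2
 = 215/8
Net = 215/8 - 16 = 87/8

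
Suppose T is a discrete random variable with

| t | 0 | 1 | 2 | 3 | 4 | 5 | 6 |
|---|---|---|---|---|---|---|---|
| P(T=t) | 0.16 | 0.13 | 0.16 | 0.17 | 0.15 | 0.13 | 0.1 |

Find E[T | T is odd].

3

P(T is odd) = 0.13 + 0.17 + 0.13 = 0.43.
E[T | T is odd] = [1·0.13 + 3·0.17 + 5·0.13] / 0.43
 = 1.29 / 0.43
 = 3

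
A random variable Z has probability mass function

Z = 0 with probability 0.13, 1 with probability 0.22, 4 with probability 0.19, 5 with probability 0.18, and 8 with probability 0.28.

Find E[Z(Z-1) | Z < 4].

0

P(Z < 4) = 0.13 + 0.22 = 0.35.
E[Z(Z-1) | Z < 4] = [0·0.13 + 0·0.22] / 0.35
 = 0 / 0.35
 = 0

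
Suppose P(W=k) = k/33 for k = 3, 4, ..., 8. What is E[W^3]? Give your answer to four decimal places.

265.3030

E[W^3] = Σ w^3·P(W=w)
 = 27·1/11 + 64·4/33 + 125·5/33 + 216·2/11 + 343·7/33 + 512·8/33
 = 27/11 + 256/33 + 625/33 + 432/11 + 2401/33 + 4096/33
 = 8755/33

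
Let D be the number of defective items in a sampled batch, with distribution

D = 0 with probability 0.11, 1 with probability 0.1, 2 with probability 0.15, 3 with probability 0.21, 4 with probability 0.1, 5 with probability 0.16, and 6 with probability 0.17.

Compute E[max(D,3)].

E[max(D,3)] = Σ max(d,3)·P(D=d)
 = 3·0.11 + 3·0.1 + 3·0.15 + 3·0.21 + 4·0.1 + 5·0.16 + 6·0.17
 = 0.33 + 0.3 + 0.45 + 0.63 + 0.4 + 0.8 + 1.02
 = 3.93

3.93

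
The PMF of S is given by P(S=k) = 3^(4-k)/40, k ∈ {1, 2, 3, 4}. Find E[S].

1.45

E[S] = Σ s·P(S=s)
 = 1·27/40 + 2·9/40 + 3·3/40 + 4·1/40
 = 27/40 + 9/20 + 9/40 + 1/10
 = 29/20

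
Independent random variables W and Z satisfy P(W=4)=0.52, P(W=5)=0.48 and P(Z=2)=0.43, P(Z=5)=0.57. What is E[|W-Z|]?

E[|W-Z|] = Σ_w Σ_z |w-z| · P(W=w)P(Z=z)
 = 2·0.2236 + 1·0.2964 + 3·0.2064 + 0·0.2736
 = 0.4472 + 0.2964 + 0.6192 + 0
 = 1.3628

1.3628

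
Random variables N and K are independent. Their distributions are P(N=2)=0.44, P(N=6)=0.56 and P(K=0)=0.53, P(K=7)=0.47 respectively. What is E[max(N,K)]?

E[max(N,K)] = Σ_n Σ_k max(n,k) · P(N=n)P(K=k)
 = 2·0.2332 + 7·0.2068 + 6·0.2968 + 7·0.2632
 = 0.4664 + 1.4476 + 1.7808 + 1.8424
 = 5.5372

5.5372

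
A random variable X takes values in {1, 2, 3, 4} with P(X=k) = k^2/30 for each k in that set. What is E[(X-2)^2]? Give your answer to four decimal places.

2.4667

E[(X-2)^2] = Σ (x-2)^2·P(X=x)
 = 1·1/30 + 0·2/15 + 1·3/10 + 4·8/15
 = 1/30 + 0 + 3/10 + 32/15
 = 37/15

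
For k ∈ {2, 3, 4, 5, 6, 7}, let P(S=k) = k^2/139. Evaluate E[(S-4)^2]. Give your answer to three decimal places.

4.568

E[(S-4)^2] = Σ (s-4)^2·P(S=s)
 = 4·4/139 + 1·9/139 + 0·16/139 + 1·25/139 + 4·36/139 + 9·49/139
 = 16/139 + 9/139 + 0 + 25/139 + 144/139 + 441/139
 = 635/139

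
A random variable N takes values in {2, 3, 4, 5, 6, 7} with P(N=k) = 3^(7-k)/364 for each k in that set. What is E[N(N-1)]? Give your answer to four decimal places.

E[N(N-1)] = Σ n(n-1)·P(N=n)
 = 2·243/364 + 6·81/364 + 12·27/364 + 20·9/364 + 30·3/364 + 42·1/364
 = 243/182 + 243/182 + 81/91 + 45/91 + 45/182 + 3/26
 = 402/91

4.4176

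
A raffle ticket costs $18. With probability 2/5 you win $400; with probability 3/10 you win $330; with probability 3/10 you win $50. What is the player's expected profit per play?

256

E[payout] = 400·2/5 + 330·3/10 + 50·3/10
 = 160 + 99 + 15
 = 274
Net = 274 - 18 = 256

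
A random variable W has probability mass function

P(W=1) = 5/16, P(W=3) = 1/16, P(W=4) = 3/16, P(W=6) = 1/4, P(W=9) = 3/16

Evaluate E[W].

4.4375

E[W] = Σ w·P(W=w)
 = 1·5/16 + 3·1/16 + 4·3/16 + 6·1/4 + 9·3/16
 = 5/16 + 3/16 + 3/4 + 3/2 + 27/16
 = 71/16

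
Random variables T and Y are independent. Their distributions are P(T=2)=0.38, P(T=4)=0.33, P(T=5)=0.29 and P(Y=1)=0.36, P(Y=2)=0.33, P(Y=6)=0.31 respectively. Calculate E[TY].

10.1664

E[TY] = Σ_t Σ_y ty · P(T=t)P(Y=y)
 = 2·0.1368 + 4·0.1254 + 12·0.1178 + 4·0.1188 + 8·0.1089 + 24·0.1023 + 5·0.1044 + 10·0.0957 + 30·0.0899
 = 0.2736 + 0.5016 + 1.4136 + 0.4752 + 0.8712 + 2.4552 + 0.522 + 0.957 + 2.697
 = 10.1664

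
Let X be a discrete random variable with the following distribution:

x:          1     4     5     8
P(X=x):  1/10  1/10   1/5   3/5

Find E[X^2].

45.1

E[X^2] = Σ x^2·P(X=x)
 = 1·1/10 + 16·1/10 + 25·1/5 + 64·3/5
 = 1/10 + 8/5 + 5 + 192/5
 = 451/10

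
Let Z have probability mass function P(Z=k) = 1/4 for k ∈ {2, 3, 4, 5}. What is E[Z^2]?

E[Z^2] = Σ z^2·P(Z=z)
 = 4·1/4 + 9·1/4 + 16·1/4 + 25·1/4
 = 1 + 9/4 + 4 + 25/4
 = 27/2

13.5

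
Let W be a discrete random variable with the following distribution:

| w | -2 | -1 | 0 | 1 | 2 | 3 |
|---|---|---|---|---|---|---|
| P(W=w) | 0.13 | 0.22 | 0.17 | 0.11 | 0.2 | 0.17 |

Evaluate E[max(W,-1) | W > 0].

2.125

P(W > 0) = 0.11 + 0.2 + 0.17 = 0.48.
E[max(W,-1) | W > 0] = [1·0.11 + 2·0.2 + 3·0.17] / 0.48
 = 1.02 / 0.48
 = 17/8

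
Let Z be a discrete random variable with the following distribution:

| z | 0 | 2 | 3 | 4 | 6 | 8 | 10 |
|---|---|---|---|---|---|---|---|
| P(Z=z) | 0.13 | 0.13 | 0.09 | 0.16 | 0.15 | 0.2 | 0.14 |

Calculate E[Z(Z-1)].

E[Z(Z-1)] = Σ z(z-1)·P(Z=z)
 = 0·0.13 + 2·0.13 + 6·0.09 + 12·0.16 + 30·0.15 + 56·0.2 + 90·0.14
 = 0 + 0.26 + 0.54 + 1.92 + 4.5 + 11.2 + 12.6
 = 31.02

31.02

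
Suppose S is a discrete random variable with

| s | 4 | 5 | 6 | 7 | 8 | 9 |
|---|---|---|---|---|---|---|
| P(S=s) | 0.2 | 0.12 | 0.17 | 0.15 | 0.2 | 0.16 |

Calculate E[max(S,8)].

8.16

E[max(S,8)] = Σ max(s,8)·P(S=s)
 = 8·0.2 + 8·0.12 + 8·0.17 + 8·0.15 + 8·0.2 + 9·0.16
 = 1.6 + 0.96 + 1.36 + 1.2 + 1.6 + 1.44
 = 8.16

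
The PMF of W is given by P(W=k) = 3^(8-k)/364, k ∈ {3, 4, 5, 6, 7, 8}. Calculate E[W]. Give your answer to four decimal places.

3.4918

E[W] = Σ w·P(W=w)
 = 3·243/364 + 4·81/364 + 5·27/364 + 6·9/364 + 7·3/364 + 8·1/364
 = 729/364 + 81/91 + 135/364 + 27/182 + 3/52 + 2/91
 = 1271/364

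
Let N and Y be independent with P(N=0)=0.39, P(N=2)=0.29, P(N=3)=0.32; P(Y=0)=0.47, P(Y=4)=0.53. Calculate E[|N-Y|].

2.0276

E[|N-Y|] = Σ_n Σ_y |n-y| · P(N=n)P(Y=y)
 = 0·0.1833 + 4·0.2067 + 2·0.1363 + 2·0.1537 + 3·0.1504 + 1·0.1696
 = 0 + 0.8268 + 0.2726 + 0.3074 + 0.4512 + 0.1696
 = 2.0276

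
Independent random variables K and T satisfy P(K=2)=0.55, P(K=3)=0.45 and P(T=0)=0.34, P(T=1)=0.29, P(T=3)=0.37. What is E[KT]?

3.43

E[KT] = Σ_k Σ_t kt · P(K=k)P(T=t)
 = 0·0.187 + 2·0.1595 + 6·0.2035 + 0·0.153 + 3·0.1305 + 9·0.1665
 = 0 + 0.319 + 1.221 + 0 + 0.3915 + 1.4985
 = 3.43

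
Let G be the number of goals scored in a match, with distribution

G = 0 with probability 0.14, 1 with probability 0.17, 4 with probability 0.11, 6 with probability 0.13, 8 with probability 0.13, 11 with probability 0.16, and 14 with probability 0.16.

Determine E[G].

6.43

E[G] = Σ g·P(G=g)
 = 0·0.14 + 1·0.17 + 4·0.11 + 6·0.13 + 8·0.13 + 11·0.16 + 14·0.16
 = 0 + 0.17 + 0.44 + 0.78 + 1.04 + 1.76 + 2.24
 = 6.43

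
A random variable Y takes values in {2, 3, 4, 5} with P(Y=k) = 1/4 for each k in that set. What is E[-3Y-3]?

-13.5

E[-3Y-3] = Σ (-3y-3)·P(Y=y)
 = (-9)·1/4 + (-12)·1/4 + (-15)·1/4 + (-18)·1/4
 = (-9/4) + (-3) + (-15/4) + (-9/2)
 = -27/2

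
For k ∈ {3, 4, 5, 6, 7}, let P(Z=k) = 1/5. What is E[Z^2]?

E[Z^2] = Σ z^2·P(Z=z)
 = 9·1/5 + 16·1/5 + 25·1/5 + 36·1/5 + 49·1/5
 = 9/5 + 16/5 + 5 + 36/5 + 49/5
 = 27

27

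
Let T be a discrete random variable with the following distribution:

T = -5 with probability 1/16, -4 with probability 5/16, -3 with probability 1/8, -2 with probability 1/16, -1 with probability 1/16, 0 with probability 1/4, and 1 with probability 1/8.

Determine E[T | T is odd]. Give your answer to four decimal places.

-1.6667

P(T is odd) = 1/16 + 1/8 + 1/16 + 1/8 = 3/8.
E[T | T is odd] = [(-5)·1/16 + (-3)·1/8 + (-1)·1/16 + 1·1/8] / (3/8)
 = -5/8 / (3/8)
 = -5/3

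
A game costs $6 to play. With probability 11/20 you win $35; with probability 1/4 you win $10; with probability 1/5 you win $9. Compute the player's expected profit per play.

E[payout] = 35·11/20 + 10·1/4 + 9·1/5
 = 77/4 + 5/2 + 9/5
 = 471/20
Net = 471/20 - 6 = 351/20

17.55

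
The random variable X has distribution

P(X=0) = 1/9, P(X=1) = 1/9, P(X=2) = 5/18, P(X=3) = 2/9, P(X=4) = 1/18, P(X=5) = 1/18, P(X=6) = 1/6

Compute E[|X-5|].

2.5

E[|X-5|] = Σ |x-5|·P(X=x)
 = 5·1/9 + 4·1/9 + 3·5/18 + 2·2/9 + 1·1/18 + 0·1/18 + 1·1/6
 = 5/9 + 4/9 + 5/6 + 4/9 + 1/18 + 0 + 1/6
 = 5/2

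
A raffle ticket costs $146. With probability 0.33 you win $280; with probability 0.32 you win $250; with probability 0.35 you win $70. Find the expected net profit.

E[payout] = 280·0.33 + 250·0.32 + 70·0.35
 = 92.4 + 80 + 24.5
 = 196.9
Net = 196.9 - 146 = 50.9

50.9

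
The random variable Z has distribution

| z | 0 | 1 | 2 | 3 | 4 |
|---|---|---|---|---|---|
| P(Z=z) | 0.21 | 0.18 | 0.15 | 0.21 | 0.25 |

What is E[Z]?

2.11

E[Z] = Σ z·P(Z=z)
 = 0·0.21 + 1·0.18 + 2·0.15 + 3·0.21 + 4·0.25
 = 0 + 0.18 + 0.3 + 0.63 + 1
 = 2.11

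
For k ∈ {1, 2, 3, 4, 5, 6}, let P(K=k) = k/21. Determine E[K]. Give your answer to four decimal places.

4.3333

E[K] = Σ k·P(K=k)
 = 1·1/21 + 2·2/21 + 3·1/7 + 4·4/21 + 5·5/21 + 6·2/7
 = 1/21 + 4/21 + 3/7 + 16/21 + 25/21 + 12/7
 = 13/3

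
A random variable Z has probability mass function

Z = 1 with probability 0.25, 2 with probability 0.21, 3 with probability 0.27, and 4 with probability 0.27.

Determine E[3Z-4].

E[3Z-4] = Σ (3z-4)·P(Z=z)
 = (-1)·0.25 + 2·0.21 + 5·0.27 + 8·0.27
 = (-0.25) + 0.42 + 1.35 + 2.16
 = 3.68

3.68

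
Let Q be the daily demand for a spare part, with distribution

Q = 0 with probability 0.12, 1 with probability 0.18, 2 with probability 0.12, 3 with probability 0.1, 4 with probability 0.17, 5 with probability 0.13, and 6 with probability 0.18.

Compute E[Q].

3.13

E[Q] = Σ q·P(Q=q)
 = 0·0.12 + 1·0.18 + 2·0.12 + 3·0.1 + 4·0.17 + 5·0.13 + 6·0.18
 = 0 + 0.18 + 0.24 + 0.3 + 0.68 + 0.65 + 1.08
 = 3.13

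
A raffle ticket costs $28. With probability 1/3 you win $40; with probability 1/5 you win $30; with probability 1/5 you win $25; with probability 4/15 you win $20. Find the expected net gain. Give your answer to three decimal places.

E[payout] = 40·1/3 + 30·1/5 + 25·1/5 + 20·4/15
 = 40/3 + 6 + 5 + 16/3
 = 89/3
Net = 89/3 - 28 = 5/3

1.667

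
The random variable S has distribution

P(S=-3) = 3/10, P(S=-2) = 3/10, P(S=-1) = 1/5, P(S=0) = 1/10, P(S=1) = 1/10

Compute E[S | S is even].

P(S is even) = 3/10 + 1/10 = 2/5.
E[S | S is even] = [(-2)·3/10 + 0·1/10] / (2/5)
 = -3/5 / (2/5)
 = -3/2

-1.5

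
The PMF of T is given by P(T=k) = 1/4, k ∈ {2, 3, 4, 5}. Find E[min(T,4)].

E[min(T,4)] = Σ min(t,4)·P(T=t)
 = 2·1/4 + 3·1/4 + 4·1/4 + 4·1/4
 = 1/2 + 3/4 + 1 + 1
 = 13/4

3.25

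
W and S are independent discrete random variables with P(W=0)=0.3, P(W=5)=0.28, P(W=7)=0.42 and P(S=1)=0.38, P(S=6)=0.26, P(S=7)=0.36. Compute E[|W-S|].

3.1048

E[|W-S|] = Σ_w Σ_s |w-s| · P(W=w)P(S=s)
 = 1·0.114 + 6·0.078 + 7·0.108 + 4·0.1064 + 1·0.0728 + 2·0.1008 + 6·0.1596 + 1·0.1092 + 0·0.1512
 = 0.114 + 0.468 + 0.756 + 0.4256 + 0.0728 + 0.2016 + 0.9576 + 0.1092 + 0
 = 3.1048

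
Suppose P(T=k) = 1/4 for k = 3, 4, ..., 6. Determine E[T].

4.5

E[T] = Σ t·P(T=t)
 = 3·1/4 + 4·1/4 + 5·1/4 + 6·1/4
 = 3/4 + 1 + 5/4 + 3/2
 = 9/2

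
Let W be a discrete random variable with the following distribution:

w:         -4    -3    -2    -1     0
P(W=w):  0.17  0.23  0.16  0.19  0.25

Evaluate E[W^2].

5.62

E[W^2] = Σ w^2·P(W=w)
 = 16·0.17 + 9·0.23 + 4·0.16 + 1·0.19 + 0·0.25
 = 2.72 + 2.07 + 0.64 + 0.19 + 0
 = 5.62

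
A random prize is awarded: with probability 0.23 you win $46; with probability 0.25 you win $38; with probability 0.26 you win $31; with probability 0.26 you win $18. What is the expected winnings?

32.82

E[payout] = 46·0.23 + 38·0.25 + 31·0.26 + 18·0.26
 = 10.58 + 9.5 + 8.06 + 4.68
 = 32.82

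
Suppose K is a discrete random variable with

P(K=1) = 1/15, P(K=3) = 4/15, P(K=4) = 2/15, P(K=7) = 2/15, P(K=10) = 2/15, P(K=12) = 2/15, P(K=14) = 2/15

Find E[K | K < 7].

3

P(K < 7) = 1/15 + 4/15 + 2/15 = 7/15.
E[K | K < 7] = [1·1/15 + 3·4/15 + 4·2/15] / (7/15)
 = 7/5 / (7/15)
 = 3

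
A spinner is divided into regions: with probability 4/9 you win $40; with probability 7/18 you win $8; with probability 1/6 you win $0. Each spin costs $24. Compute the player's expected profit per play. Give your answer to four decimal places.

E[payout] = 40·4/9 + 8·7/18 + 0·1/6
 = 160/9 + 28/9 + 0
 = 188/9
Net = 188/9 - 24 = -28/9

-3.1111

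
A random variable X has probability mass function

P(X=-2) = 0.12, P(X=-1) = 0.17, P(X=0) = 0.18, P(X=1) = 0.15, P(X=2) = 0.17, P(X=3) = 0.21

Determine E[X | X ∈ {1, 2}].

1.53125

P(X ∈ {1, 2}) = 0.15 + 0.17 = 0.32.
E[X | X ∈ {1, 2}] = [1·0.15 + 2·0.17] / 0.32
 = 0.49 / 0.32
 = 49/32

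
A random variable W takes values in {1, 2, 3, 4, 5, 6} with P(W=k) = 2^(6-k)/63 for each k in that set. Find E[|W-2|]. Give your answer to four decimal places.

E[|W-2|] = Σ |w-2|·P(W=w)
 = 1·32/63 + 0·16/63 + 1·8/63 + 2·4/63 + 3·2/63 + 4·1/63
 = 32/63 + 0 + 8/63 + 8/63 + 2/21 + 4/63
 = 58/63

0.9206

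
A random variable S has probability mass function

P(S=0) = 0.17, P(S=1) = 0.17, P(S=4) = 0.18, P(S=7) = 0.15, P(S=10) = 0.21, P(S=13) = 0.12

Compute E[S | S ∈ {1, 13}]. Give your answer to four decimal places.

5.9655

P(S ∈ {1, 13}) = 0.17 + 0.12 = 0.29.
E[S | S ∈ {1, 13}] = [1·0.17 + 13·0.12] / 0.29
 = 1.73 / 0.29
 = 173/29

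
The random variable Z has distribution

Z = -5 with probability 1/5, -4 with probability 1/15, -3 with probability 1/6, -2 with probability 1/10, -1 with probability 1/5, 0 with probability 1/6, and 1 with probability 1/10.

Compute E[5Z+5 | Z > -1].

P(Z > -1) = 1/6 + 1/10 = 4/15.
E[5Z+5 | Z > -1] = [5·1/6 + 10·1/10] / (4/15)
 = 11/6 / (4/15)
 = 55/8

6.875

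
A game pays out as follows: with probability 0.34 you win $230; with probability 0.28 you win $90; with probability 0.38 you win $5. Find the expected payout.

E[payout] = 230·0.34 + 90·0.28 + 5·0.38
 = 78.2 + 25.2 + 1.9
 = 105.3

105.3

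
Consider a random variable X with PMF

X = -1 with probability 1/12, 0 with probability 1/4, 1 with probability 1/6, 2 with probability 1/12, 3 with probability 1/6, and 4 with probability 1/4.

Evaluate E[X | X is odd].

P(X is odd) = 1/12 + 1/6 + 1/6 = 5/12.
E[X | X is odd] = [(-1)·1/12 + 1·1/6 + 3·1/6] / (5/12)
 = 7/12 / (5/12)
 = 7/5

1.4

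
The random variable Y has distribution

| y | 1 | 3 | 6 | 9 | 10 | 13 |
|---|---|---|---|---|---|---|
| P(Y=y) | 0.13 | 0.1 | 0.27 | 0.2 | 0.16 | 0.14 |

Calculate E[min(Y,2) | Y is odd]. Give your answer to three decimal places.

1.772

P(Y is odd) = 0.13 + 0.1 + 0.2 + 0.14 = 0.57.
E[min(Y,2) | Y is odd] = [1·0.13 + 2·0.1 + 2·0.2 + 2·0.14] / 0.57
 = 1.01 / 0.57
 = 101/57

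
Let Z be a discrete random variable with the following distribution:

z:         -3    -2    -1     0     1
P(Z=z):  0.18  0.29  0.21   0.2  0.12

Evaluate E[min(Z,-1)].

E[min(Z,-1)] = Σ min(z,-1)·P(Z=z)
 = (-3)·0.18 + (-2)·0.29 + (-1)·0.21 + (-1)·0.2 + (-1)·0.12
 = (-0.54) + (-0.58) + (-0.21) + (-0.2) + (-0.12)
 = -1.65

-1.65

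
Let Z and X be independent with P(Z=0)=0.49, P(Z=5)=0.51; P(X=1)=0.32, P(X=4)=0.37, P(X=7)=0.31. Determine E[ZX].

10.1235

E[ZX] = Σ_z Σ_x zx · P(Z=z)P(X=x)
 = 0·0.1568 + 0·0.1813 + 0·0.1519 + 5·0.1632 + 20·0.1887 + 35·0.1581
 = 0 + 0 + 0 + 0.816 + 3.774 + 5.5335
 = 10.1235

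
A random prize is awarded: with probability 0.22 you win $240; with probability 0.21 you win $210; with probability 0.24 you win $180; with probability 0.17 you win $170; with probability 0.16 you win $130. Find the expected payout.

E[payout] = 240·0.22 + 210·0.21 + 180·0.24 + 170·0.17 + 130·0.16
 = 52.8 + 44.1 + 43.2 + 28.9 + 20.8
 = 189.8

189.8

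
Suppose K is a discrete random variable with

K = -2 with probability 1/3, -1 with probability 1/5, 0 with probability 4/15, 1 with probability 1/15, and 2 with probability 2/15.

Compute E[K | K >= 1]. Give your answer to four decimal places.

1.6667

P(K >= 1) = 1/15 + 2/15 = 1/5.
E[K | K >= 1] = [1·1/15 + 2·2/15] / (1/5)
 = 1/3 / (1/5)
 = 5/3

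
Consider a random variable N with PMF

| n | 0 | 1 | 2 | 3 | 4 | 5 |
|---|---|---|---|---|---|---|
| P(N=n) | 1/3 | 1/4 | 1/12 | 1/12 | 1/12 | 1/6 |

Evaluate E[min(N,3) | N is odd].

P(N is odd) = 1/4 + 1/12 + 1/6 = 1/2.
E[min(N,3) | N is odd] = [1·1/4 + 3·1/12 + 3·1/6] / (1/2)
 = 1 / (1/2)
 = 2

2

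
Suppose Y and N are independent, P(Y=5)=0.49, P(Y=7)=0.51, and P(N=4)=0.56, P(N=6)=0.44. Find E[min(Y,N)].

4.6644

E[min(Y,N)] = Σ_y Σ_n min(y,n) · P(Y=y)P(N=n)
 = 4·0.2744 + 5·0.2156 + 4·0.2856 + 6·0.2244
 = 1.0976 + 1.078 + 1.1424 + 1.3464
 = 4.6644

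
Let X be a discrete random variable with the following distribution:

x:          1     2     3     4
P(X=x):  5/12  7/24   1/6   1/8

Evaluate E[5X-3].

E[5X-3] = Σ (5x-3)·P(X=x)
 = 2·5/12 + 7·7/24 + 12·1/6 + 17·1/8
 = 5/6 + 49/24 + 2 + 17/8
 = 7

7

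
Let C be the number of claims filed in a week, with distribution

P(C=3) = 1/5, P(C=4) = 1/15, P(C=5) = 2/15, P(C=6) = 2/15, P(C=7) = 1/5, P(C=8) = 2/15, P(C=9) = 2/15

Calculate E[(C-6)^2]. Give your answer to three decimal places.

E[(C-6)^2] = Σ (c-6)^2·P(C=c)
 = 9·1/5 + 4·1/15 + 1·2/15 + 0·2/15 + 1·1/5 + 4·2/15 + 9·2/15
 = 9/5 + 4/15 + 2/15 + 0 + 1/5 + 8/15 + 6/5
 = 62/15

4.133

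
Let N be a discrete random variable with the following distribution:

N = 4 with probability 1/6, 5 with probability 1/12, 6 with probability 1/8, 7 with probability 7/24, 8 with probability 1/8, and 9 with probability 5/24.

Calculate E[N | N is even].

P(N is even) = 1/6 + 1/8 + 1/8 = 5/12.
E[N | N is even] = [4·1/6 + 6·1/8 + 8·1/8] / (5/12)
 = 29/12 / (5/12)
 = 29/5

5.8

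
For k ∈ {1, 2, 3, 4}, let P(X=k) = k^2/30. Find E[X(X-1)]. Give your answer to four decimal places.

8.4667

E[X(X-1)] = Σ x(x-1)·P(X=x)
 = 0·1/30 + 2·2/15 + 6·3/10 + 12·8/15
 = 0 + 4/15 + 9/5 + 32/5
 = 127/15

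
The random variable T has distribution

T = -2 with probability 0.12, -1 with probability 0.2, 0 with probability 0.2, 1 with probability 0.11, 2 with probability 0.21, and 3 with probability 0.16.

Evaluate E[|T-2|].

1.75

E[|T-2|] = Σ |t-2|·P(T=t)
 = 4·0.12 + 3·0.2 + 2·0.2 + 1·0.11 + 0·0.21 + 1·0.16
 = 0.48 + 0.6 + 0.4 + 0.11 + 0 + 0.16
 = 1.75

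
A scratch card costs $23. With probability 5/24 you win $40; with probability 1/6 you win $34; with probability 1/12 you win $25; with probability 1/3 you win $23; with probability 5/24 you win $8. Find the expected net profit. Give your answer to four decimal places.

E[payout] = 40·5/24 + 34·1/6 + 25·1/12 + 23·1/3 + 8·5/24
 = 25/3 + 17/3 + 25/12 + 23/3 + 5/3
 = 305/12
Net = 305/12 - 23 = 29/12

2.4167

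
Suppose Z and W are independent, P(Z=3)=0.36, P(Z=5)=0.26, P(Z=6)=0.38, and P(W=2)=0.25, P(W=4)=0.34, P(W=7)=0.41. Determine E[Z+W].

9.39

E[Z+W] = Σ_z Σ_w (z+w) · P(Z=z)P(W=w)
 = 5·0.09 + 7·0.1224 + 10·0.1476 + 7·0.065 + 9·0.0884 + 12·0.1066 + 8·0.095 + 10·0.1292 + 13·0.1558
 = 0.45 + 0.8568 + 1.476 + 0.455 + 0.7956 + 1.2792 + 0.76 + 1.292 + 2.0254
 = 9.39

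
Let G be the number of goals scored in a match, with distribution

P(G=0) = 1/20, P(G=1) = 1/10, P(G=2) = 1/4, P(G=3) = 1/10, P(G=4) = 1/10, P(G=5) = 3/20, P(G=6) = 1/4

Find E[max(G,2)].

3.75

E[max(G,2)] = Σ max(g,2)·P(G=g)
 = 2·1/20 + 2·1/10 + 2·1/4 + 3·1/10 + 4·1/10 + 5·3/20 + 6·1/4
 = 1/10 + 1/5 + 1/2 + 3/10 + 2/5 + 3/4 + 3/2
 = 15/4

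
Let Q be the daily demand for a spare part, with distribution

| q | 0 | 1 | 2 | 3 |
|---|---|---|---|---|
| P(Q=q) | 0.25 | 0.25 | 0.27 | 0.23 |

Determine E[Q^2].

E[Q^2] = Σ q^2·P(Q=q)
 = 0·0.25 + 1·0.25 + 4·0.27 + 9·0.23
 = 0 + 0.25 + 1.08 + 2.07
 = 3.4

3.4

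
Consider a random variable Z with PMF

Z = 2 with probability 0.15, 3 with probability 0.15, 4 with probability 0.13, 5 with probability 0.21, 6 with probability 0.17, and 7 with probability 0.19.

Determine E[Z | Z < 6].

3.625

P(Z < 6) = 0.15 + 0.15 + 0.13 + 0.21 = 0.64.
E[Z | Z < 6] = [2·0.15 + 3·0.15 + 4·0.13 + 5·0.21] / 0.64
 = 2.32 / 0.64
 = 29/8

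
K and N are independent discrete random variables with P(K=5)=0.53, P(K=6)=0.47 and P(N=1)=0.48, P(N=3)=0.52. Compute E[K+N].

E[K+N] = Σ_k Σ_n (k+n) · P(K=k)P(N=n)
 = 6·0.2544 + 8·0.2756 + 7·0.2256 + 9·0.2444
 = 1.5264 + 2.2048 + 1.5792 + 2.1996
 = 7.51

7.51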